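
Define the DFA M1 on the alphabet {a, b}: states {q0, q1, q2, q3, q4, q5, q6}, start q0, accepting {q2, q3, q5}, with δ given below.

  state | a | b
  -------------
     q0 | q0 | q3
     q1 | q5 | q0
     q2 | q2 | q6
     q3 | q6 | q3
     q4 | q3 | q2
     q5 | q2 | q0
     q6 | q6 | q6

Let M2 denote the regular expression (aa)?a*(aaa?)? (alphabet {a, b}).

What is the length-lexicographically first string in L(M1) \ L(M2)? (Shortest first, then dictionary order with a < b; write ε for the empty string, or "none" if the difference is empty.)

The string b is accepted by M1 but not by M2.
No shorter string lies in the difference, and b is the lexicographically first length-1 string in L(M1) \ L(M2).

b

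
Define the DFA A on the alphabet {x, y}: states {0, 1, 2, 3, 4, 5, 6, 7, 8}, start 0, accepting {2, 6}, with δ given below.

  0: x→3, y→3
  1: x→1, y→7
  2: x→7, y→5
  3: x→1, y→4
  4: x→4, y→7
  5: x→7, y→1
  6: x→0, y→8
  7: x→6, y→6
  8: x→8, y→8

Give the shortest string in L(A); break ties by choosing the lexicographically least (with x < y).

A breadth-first search from 0 reaches an accepting state first via the path 0 → 3 → 1 → 7 → 6 on input xxyx.
No string of length < 4 is accepted (BFS exhausts all shorter strings without reaching an accepting state), and xxyx is the lexicographically least accepting string of length 4.

xxyx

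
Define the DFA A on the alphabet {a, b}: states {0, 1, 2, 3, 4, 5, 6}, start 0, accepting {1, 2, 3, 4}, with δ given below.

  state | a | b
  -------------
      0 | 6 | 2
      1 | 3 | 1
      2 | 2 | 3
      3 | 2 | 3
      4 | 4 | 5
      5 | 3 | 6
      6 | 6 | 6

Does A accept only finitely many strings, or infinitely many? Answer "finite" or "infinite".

infinite

State 2 is reachable from the start and can reach an accepting state, and it lies on the cycle 2 → 2.
Traversing that cycle any number of times yields accepted strings of unbounded length, so the language is infinite.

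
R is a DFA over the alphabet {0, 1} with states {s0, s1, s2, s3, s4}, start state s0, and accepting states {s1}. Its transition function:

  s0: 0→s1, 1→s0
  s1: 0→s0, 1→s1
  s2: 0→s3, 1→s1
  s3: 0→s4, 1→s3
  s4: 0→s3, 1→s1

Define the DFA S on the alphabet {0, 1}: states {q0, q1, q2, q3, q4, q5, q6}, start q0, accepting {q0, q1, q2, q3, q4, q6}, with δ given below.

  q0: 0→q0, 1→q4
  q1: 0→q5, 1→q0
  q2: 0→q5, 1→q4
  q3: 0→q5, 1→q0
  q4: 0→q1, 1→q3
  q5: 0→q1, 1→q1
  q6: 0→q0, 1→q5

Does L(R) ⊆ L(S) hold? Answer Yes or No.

No

The string 110 is in L(R) but not in L(S).
So L(R) ⊄ L(S).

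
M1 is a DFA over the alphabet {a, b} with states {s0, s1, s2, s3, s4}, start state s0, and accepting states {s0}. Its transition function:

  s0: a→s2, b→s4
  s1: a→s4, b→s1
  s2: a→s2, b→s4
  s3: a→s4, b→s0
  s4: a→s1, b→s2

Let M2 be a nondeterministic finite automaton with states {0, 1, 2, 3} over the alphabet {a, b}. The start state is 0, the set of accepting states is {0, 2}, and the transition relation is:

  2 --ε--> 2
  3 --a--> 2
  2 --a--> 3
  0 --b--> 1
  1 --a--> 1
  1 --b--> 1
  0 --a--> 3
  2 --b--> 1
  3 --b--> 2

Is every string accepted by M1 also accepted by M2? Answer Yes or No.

Yes

Exploring the product automaton M1 × M2 from the start pair (s0, 0), following both machines on each input symbol, reaches 10 state pairs: (s0, 0), (s2, 3), (s4, 1), (s2, 2), (s4, 2), (s1, 1), (s2, 1), (s1, 3), (s1, 2), (s4, 3).
M1 accepts in {s0} and M2 accepts in {0, 2}. The reachable pairs whose M1-component is accepting are (s0, 0); in each of them the M2-component is accepting too, so the product for L(M1) \ L(M2) (M1-component accepting, M2-component rejecting) has no reachable accepting pair and the difference is empty.
Hence every string in L(M1) is also in L(M2).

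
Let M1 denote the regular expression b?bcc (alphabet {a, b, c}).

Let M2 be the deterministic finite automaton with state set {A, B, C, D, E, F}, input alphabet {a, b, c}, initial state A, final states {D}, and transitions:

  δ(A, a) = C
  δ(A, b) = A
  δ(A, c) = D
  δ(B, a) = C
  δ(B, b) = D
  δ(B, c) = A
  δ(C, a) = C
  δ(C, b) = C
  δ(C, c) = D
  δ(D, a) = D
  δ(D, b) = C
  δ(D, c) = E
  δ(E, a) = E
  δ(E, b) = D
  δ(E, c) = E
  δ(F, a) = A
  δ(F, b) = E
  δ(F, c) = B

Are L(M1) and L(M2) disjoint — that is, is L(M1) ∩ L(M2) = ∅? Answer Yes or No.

Converting the expression M1 to a DFA (subset construction, then merging equivalent states) gives the minimal DFA with states {r0, r1, r2, r3, r4, r5}, start state r0, accepting states {r5} and transitions r0: a→r1, b→r2, c→r1; r1: a→r1, b→r1, c→r1; r2: a→r1, b→r3, c→r4; r3: a→r1, b→r1, c→r4; r4: a→r1, b→r1, c→r5; r5: a→r1, b→r1, c→r1.
Exploring the product automaton M1 × M2 from the start pair (r0, A), following both machines on each input symbol, reaches 9 state pairs: (r0, A), (r1, C), (r2, A), (r1, D), (r3, A), (r4, D), (r1, E), (r1, A), (r5, E).
M1 accepts in {r5} and M2 accepts in {D}; no reachable pair has both components accepting, so no string drives both machines to acceptance simultaneously and L(M1) ∩ L(M2) = ∅.
So no string is accepted by both, and the intersection is empty.

Yes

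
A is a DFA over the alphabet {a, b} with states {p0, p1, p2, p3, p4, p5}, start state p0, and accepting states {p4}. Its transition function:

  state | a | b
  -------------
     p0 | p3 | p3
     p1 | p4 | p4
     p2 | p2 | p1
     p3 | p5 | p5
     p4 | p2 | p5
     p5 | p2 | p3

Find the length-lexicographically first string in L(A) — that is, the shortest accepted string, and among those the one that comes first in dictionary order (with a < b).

aaaba

A breadth-first search from p0 reaches an accepting state first via the path p0 → p3 → p5 → p2 → p1 → p4 on input aaaba.
No string of length < 5 is accepted (BFS exhausts all shorter strings without reaching an accepting state), and aaaba is the lexicographically least accepting string of length 5.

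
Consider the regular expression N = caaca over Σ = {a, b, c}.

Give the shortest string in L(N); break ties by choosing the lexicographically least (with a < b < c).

caaca

By inspection of the expression, no string of length less than 5 matches, and caaca is the lexicographically first match of length 5.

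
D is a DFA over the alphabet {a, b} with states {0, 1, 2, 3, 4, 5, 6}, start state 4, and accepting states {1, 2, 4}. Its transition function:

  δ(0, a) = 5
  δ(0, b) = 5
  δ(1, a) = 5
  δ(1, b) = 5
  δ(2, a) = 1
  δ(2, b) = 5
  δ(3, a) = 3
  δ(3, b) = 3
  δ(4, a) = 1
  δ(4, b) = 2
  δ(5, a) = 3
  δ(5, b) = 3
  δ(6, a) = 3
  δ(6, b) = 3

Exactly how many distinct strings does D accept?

The useful subgraph on states {1, 2, 4} is acyclic, so L(D) is finite; the longest accepting path visits 3 useful states, giving maximum string length 2.
Counting accepting paths from 4 by length: 1 of length 0, 2 of length 1, 1 of length 2. Total 4.

4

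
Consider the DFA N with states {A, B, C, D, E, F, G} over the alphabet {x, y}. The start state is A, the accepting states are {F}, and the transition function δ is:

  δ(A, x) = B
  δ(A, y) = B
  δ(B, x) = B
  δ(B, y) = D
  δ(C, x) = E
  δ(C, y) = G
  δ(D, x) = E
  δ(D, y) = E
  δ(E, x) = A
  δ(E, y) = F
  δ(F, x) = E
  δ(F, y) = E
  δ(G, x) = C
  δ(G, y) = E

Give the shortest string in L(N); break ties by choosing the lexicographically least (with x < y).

xyxy

A breadth-first search from A reaches an accepting state first via the path A → B → D → E → F on input xyxy.
No string of length < 4 is accepted (BFS exhausts all shorter strings without reaching an accepting state), and xyxy is the lexicographically least accepting string of length 4.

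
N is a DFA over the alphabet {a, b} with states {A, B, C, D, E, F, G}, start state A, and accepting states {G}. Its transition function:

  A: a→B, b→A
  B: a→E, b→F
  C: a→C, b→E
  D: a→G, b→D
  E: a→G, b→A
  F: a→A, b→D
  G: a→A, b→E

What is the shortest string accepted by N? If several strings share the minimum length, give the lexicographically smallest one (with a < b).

aaa

A breadth-first search from A reaches an accepting state first via the path A → B → E → G on input aaa.
No string of length < 3 is accepted (BFS exhausts all shorter strings without reaching an accepting state), and aaa is the lexicographically least accepting string of length 3.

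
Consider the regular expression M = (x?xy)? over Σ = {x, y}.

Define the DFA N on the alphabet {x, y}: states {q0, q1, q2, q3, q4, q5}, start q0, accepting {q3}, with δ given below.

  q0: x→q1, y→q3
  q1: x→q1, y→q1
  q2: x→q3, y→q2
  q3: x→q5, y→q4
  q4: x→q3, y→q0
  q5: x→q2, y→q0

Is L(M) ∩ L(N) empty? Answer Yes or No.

Yes

Converting the expression M to a DFA (subset construction, then merging equivalent states) gives the minimal DFA with states {m0, m1, m2, m3, m4}, start state m0, accepting states {m0, m4} and transitions m0: x→m1, y→m2; m1: x→m3, y→m4; m2: x→m2, y→m2; m3: x→m2, y→m4; m4: x→m2, y→m2.
Exploring the product automaton M × N from the start pair (m0, q0), following both machines on each input symbol, reaches 10 state pairs: (m0, q0), (m1, q1), (m2, q3), (m3, q1), (m4, q1), (m2, q5), (m2, q4), (m2, q1), (m2, q2), (m2, q0).
M accepts in {m0, m4} and N accepts in {q3}; no reachable pair has both components accepting, so no string drives both machines to acceptance simultaneously and L(M) ∩ L(N) = ∅.
So no string is accepted by both, and the intersection is empty.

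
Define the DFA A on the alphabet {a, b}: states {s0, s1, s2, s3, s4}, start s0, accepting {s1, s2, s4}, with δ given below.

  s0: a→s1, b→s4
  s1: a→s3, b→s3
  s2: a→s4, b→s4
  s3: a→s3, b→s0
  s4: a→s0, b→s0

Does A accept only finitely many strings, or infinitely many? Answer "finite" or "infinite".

State s0 is reachable from the start and can reach an accepting state, and it lies on the cycle s0 → s1 → s3 → s0.
Traversing that cycle any number of times yields accepted strings of unbounded length, so the language is infinite.

infinite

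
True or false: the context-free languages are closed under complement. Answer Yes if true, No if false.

No

CFLs are closed under union, so if they were also closed under complement they would be closed under intersection by De Morgan (L₁ ∩ L₂ is the complement of the union of the complements). But {aⁿbⁿcᵐ} ∩ {aᵐbⁿcⁿ} = {aⁿbⁿcⁿ} is not context-free although both operands are.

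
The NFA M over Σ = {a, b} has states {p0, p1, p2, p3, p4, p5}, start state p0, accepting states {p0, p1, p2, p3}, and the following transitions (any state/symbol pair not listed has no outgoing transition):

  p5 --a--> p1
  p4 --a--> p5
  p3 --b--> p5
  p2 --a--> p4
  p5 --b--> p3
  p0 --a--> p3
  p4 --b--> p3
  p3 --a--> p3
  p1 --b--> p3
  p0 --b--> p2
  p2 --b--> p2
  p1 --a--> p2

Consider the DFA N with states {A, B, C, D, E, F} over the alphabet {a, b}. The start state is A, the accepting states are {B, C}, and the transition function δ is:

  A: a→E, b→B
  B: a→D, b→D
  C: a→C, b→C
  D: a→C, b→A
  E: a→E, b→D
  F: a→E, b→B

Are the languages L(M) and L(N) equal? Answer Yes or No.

No

The empty string ε is accepted by M but rejected by N.
So L(M) ≠ L(N).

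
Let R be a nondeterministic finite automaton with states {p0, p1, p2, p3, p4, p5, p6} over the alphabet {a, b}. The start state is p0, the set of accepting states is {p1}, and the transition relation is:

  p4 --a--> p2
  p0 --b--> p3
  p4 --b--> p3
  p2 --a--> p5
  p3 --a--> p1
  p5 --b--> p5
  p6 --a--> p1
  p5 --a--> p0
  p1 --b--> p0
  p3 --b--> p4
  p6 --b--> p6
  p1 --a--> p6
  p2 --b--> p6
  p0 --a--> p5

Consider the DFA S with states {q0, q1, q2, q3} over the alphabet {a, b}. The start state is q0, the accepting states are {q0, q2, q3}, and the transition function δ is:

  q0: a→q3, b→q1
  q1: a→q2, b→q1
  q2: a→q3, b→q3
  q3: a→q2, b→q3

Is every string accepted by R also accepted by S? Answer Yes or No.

Yes

Exploring the product automaton R × S from the start pair (p0, q0), following both machines on each input symbol, reaches 12 state pairs: (p0, q0), (p5, q3), (p3, q1), (p0, q2), (p1, q2), (p4, q1), (p3, q3), (p6, q3), (p0, q3), (p2, q2), (p4, q3), (p5, q2).
R accepts in {p1} and S accepts in {q0, q2, q3}. The reachable pairs whose R-component is accepting are (p1, q2); in each of them the S-component is accepting too, so the product for L(R) \ L(S) (R-component accepting, S-component rejecting) has no reachable accepting pair and the difference is empty.
Hence every string in L(R) is also in L(S).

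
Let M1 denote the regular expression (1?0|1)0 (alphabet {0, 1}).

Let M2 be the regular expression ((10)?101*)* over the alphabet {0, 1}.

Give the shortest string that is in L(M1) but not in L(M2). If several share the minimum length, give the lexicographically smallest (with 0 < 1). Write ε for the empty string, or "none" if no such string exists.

The string 00 is accepted by M1 but not by M2.
No shorter string lies in the difference, and 00 is the lexicographically first length-2 string in L(M1) \ L(M2).

00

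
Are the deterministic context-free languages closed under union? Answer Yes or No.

No

{aⁿbⁿ : n≥0} and {aⁿb²ⁿ : n≥0} are each accepted by a deterministic PDA (push the a's; pop one per b, respectively one per two b's), but their union U is not. Suppose a DPDA M accepted U. Being deterministic, M has a single run on aⁿb²ⁿ, and since aⁿbⁿ ∈ U that run passes through an accepting configuration right after consuming the prefix aⁿbⁿ and then goes on to accept again after n more b's. Build an ordinary (nondeterministic) PDA M′ that simulates M on a's and b's and, at any moment when M is in an accepting state, may switch to a second mode in which it reads only c's, feeding each c to M as a b; M′ accepts when M does. Then M′ accepts aⁱbʲcᵏ (k≥1) exactly when both aⁱbʲ ∈ U and aⁱbʲ⁺ᵏ ∈ U, and checking the four cases (i=j or j=2i, combined with j+k=i or j+k=2i) leaves only i=j=k: so L(M′) ∩ a*b*c⁺ = {aⁿbⁿcⁿ : n≥1} would be context-free, which it is not (pumping lemma) — contradiction. (The union is an unambiguous CFL; it is determinism, not unambiguity, that fails.)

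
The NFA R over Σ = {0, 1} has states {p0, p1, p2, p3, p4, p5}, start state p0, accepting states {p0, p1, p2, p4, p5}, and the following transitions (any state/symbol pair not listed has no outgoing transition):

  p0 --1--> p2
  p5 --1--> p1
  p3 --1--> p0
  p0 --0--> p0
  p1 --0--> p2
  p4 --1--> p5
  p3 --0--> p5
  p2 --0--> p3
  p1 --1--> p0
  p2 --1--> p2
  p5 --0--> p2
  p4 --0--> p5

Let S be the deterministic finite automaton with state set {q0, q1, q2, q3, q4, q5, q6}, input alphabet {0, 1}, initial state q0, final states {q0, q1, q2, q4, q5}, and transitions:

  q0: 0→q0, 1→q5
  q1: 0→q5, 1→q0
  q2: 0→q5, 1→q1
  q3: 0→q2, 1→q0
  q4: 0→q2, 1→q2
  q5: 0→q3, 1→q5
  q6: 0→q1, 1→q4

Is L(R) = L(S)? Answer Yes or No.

Yes

Exploring the product automaton R × S from the start pair (p0, q0), following both machines on each input symbol, reaches 5 state pairs: (p0, q0), (p2, q5), (p3, q3), (p5, q2), (p1, q1).
R accepts in {p0, p1, p2, p4, p5} and S accepts in {q0, q1, q2, q4, q5}. In every reachable pair the two components are either both accepting — (p0, q0), (p2, q5), (p5, q2), (p1, q1) — or both non-accepting, so no string is accepted by exactly one of the machines: L(R) \ L(S) and L(S) \ L(R) are both empty.
Hence every string is accepted by R iff it is accepted by S, and the two languages coincide.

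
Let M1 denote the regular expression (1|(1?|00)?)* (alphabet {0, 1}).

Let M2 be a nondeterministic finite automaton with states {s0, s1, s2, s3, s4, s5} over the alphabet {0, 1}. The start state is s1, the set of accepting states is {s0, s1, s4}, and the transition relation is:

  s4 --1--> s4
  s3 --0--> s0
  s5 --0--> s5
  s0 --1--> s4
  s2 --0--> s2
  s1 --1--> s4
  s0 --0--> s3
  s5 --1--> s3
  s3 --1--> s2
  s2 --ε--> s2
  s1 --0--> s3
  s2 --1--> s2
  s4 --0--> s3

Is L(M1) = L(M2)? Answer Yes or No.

Yes

Converting the expression M1 to a DFA (subset construction, then merging equivalent states) gives the minimal DFA with states {r0, r1, r2}, start state r0, accepting states {r0} and transitions r0: 0→r1, 1→r0; r1: 0→r0, 1→r2; r2: 0→r2, 1→r2.
Exploring the product automaton M1 × M2 from the start pair (r0, s1), following both machines on each input symbol, reaches 5 state pairs: (r0, s1), (r1, s3), (r0, s4), (r0, s0), (r2, s2).
M1 accepts in {r0} and M2 accepts in {s0, s1, s4}. In every reachable pair the two components are either both accepting — (r0, s1), (r0, s4), (r0, s0) — or both non-accepting, so no string is accepted by exactly one of the machines: L(M1) \ L(M2) and L(M2) \ L(M1) are both empty.
Hence every string is accepted by M1 iff it is accepted by M2, and the two languages coincide.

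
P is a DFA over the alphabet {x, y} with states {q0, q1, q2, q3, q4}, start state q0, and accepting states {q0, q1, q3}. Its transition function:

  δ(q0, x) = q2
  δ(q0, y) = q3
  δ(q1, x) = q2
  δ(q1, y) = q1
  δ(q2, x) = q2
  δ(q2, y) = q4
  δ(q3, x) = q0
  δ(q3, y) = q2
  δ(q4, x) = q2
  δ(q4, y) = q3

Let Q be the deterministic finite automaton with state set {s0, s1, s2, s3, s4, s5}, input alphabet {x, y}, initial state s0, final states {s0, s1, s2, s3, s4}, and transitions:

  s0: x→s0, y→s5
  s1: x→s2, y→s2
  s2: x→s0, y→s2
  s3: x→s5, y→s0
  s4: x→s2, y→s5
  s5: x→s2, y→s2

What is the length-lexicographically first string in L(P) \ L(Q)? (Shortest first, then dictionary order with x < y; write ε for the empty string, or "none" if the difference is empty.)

The string y is accepted by P but not by Q.
No shorter string lies in the difference, and y is the lexicographically first length-1 string in L(P) \ L(Q).

y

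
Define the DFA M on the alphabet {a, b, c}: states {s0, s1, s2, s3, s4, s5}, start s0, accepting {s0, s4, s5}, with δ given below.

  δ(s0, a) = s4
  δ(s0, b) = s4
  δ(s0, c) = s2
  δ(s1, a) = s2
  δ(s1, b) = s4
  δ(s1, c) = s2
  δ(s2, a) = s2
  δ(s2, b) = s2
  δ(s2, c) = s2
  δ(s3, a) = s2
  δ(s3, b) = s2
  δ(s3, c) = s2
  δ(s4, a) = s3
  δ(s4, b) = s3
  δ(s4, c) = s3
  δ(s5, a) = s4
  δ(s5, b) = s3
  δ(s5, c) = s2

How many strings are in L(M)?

3

The useful subgraph on states {s0, s4} is acyclic, so L(M) is finite; the longest accepting path visits 2 useful states, giving maximum string length 1.
Counting accepting paths from s0 by length: 1 of length 0, 2 of length 1. Total 3.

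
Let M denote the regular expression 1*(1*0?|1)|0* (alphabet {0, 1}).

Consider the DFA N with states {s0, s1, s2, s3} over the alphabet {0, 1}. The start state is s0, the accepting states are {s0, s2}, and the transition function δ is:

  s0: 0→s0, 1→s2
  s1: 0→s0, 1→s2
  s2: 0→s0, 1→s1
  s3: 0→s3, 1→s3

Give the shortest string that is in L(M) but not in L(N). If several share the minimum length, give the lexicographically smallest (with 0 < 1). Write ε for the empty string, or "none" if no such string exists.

The string 11 is accepted by M but not by N.
No shorter string lies in the difference, and 11 is the lexicographically first length-2 string in L(M) \ L(N).

11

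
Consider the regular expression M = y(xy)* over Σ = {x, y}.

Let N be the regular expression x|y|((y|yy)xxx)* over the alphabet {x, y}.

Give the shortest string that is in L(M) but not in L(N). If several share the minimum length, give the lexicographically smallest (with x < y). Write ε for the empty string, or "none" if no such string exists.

The string yxy is accepted by M but not by N.
No shorter string lies in the difference, and yxy is the lexicographically first length-3 string in L(M) \ L(N).

yxy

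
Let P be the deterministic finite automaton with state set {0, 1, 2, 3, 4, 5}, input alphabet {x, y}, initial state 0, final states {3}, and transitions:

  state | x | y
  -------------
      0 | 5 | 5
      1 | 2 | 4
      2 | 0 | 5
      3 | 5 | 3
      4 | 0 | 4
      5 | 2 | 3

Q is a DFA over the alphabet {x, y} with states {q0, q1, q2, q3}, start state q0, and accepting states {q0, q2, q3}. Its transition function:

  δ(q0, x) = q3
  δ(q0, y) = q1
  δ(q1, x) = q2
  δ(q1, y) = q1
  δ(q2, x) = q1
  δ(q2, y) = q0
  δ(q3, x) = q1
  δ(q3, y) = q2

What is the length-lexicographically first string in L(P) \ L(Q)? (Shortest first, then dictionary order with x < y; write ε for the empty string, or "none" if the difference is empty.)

yy

The string yy is accepted by P but not by Q.
No shorter string lies in the difference, and yy is the lexicographically first length-2 string in L(P) \ L(Q).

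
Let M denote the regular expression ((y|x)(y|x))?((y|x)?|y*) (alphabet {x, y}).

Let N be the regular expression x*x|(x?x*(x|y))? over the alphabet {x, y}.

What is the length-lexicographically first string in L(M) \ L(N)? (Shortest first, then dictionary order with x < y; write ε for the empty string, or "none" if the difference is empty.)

The string yx is accepted by M but not by N.
No shorter string lies in the difference, and yx is the lexicographically first length-2 string in L(M) \ L(N).

yx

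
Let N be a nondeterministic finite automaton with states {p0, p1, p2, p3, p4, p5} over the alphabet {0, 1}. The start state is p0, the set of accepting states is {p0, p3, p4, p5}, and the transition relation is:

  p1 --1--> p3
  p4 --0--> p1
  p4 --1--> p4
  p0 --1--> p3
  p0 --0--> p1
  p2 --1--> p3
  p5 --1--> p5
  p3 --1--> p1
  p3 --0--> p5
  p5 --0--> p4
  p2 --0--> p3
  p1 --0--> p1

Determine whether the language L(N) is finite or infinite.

State p1 is reachable from the start and can reach an accepting state, and it lies on the cycle p1 → p1.
Traversing that cycle any number of times yields accepted strings of unbounded length, so the language is infinite.

infinite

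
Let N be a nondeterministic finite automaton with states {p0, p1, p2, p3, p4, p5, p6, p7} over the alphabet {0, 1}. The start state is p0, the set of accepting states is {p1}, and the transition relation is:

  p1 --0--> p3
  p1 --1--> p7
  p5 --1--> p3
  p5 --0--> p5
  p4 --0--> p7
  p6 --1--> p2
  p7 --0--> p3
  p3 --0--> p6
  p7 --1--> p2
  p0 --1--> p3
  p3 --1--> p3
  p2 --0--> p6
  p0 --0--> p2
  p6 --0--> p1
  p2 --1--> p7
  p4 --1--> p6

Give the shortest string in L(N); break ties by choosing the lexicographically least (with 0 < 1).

000

A breadth-first search from p0 reaches an accepting state first via the path p0 → p2 → p6 → p1 on input 000.
No string of length < 3 is accepted (BFS exhausts all shorter strings without reaching an accepting state), and 000 is the lexicographically least accepting string of length 3.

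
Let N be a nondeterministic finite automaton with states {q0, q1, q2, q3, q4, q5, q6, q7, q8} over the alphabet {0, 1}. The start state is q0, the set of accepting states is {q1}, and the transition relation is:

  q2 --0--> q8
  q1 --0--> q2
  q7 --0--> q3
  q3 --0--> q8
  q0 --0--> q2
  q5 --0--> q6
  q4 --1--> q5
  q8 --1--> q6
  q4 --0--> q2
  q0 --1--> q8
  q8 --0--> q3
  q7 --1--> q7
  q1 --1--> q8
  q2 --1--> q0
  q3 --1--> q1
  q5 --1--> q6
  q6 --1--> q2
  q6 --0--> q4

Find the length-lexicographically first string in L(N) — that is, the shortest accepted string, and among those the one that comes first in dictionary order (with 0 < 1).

101

A breadth-first search from q0 reaches an accepting state first via the path q0 → q8 → q3 → q1 on input 101.
No string of length < 3 is accepted (BFS exhausts all shorter strings without reaching an accepting state), and 101 is the lexicographically least accepting string of length 3.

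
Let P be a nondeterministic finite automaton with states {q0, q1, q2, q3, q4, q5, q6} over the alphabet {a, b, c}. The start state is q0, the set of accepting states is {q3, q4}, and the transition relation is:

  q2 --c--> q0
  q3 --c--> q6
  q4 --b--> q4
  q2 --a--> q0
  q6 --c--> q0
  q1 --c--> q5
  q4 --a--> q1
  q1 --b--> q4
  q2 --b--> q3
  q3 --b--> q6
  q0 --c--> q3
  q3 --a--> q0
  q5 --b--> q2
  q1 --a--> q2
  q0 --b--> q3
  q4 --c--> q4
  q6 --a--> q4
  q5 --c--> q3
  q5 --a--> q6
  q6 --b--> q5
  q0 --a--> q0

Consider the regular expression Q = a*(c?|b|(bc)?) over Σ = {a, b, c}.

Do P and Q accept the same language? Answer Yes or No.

The string bab is accepted by P but rejected by Q.
So L(P) ≠ L(Q).

No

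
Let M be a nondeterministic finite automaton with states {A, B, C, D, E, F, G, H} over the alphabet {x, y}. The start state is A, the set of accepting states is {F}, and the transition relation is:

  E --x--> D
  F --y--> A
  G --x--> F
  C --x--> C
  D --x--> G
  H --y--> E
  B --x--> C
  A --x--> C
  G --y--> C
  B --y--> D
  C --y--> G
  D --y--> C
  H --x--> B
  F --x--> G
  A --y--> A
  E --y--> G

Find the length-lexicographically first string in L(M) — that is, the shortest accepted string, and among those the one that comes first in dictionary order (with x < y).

A breadth-first search from A reaches an accepting state first via the path A → C → G → F on input xyx.
No string of length < 3 is accepted (BFS exhausts all shorter strings without reaching an accepting state), and xyx is the lexicographically least accepting string of length 3.

xyx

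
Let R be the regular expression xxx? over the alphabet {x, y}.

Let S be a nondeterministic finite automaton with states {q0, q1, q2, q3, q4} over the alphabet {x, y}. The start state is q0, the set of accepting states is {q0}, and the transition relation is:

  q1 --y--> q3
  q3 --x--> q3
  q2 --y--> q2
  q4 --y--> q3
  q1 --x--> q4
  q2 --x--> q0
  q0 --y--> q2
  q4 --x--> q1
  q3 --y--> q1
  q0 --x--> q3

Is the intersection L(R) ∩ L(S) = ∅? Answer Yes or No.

Converting the expression R to a DFA (subset construction, then merging equivalent states) gives the minimal DFA with states {r0, r1, r2, r3, r4}, start state r0, accepting states {r3, r4} and transitions r0: x→r1, y→r2; r1: x→r3, y→r2; r2: x→r2, y→r2; r3: x→r4, y→r2; r4: x→r2, y→r2.
Exploring the product automaton R × S from the start pair (r0, q0), following both machines on each input symbol, reaches 9 state pairs: (r0, q0), (r1, q3), (r2, q2), (r3, q3), (r2, q1), (r2, q0), (r4, q3), (r2, q4), (r2, q3).
R accepts in {r3, r4} and S accepts in {q0}; no reachable pair has both components accepting, so no string drives both machines to acceptance simultaneously and L(R) ∩ L(S) = ∅.
So no string is accepted by both, and the intersection is empty.

Yes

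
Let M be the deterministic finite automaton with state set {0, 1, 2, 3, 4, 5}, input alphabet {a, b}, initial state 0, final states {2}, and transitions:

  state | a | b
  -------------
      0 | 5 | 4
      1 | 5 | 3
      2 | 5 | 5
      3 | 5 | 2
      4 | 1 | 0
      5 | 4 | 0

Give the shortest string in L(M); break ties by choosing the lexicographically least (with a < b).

A breadth-first search from 0 reaches an accepting state first via the path 0 → 4 → 1 → 3 → 2 on input babb.
No string of length < 4 is accepted (BFS exhausts all shorter strings without reaching an accepting state), and babb is the lexicographically least accepting string of length 4.

babb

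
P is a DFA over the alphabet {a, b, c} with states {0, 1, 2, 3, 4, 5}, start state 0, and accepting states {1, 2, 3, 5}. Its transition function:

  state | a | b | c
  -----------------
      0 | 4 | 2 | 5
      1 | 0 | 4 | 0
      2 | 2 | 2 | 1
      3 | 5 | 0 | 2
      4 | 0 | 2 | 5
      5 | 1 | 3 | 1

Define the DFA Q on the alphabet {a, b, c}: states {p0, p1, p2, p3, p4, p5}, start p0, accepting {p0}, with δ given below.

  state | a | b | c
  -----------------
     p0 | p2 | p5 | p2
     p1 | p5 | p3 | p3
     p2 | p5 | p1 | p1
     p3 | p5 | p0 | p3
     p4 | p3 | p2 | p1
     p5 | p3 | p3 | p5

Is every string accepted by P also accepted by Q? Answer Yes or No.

The string b is in L(P) but not in L(Q).
So L(P) ⊄ L(Q).

No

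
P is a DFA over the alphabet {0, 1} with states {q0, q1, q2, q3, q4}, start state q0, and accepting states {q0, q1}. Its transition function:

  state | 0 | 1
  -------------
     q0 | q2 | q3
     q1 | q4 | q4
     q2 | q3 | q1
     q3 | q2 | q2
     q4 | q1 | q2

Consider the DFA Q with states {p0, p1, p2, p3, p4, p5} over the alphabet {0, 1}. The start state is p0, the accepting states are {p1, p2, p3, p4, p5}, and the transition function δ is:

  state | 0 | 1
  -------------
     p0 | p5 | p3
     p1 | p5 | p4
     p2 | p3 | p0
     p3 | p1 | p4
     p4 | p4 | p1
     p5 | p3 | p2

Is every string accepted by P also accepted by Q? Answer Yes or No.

The empty string ε is in L(P) but not in L(Q).
So L(P) ⊄ L(Q).

No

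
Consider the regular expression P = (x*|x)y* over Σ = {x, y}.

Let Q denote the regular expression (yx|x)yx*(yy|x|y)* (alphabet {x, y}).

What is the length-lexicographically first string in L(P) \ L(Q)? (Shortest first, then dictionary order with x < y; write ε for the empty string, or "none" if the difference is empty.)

The empty string ε is accepted by P but not by Q.
Since ε is the unique shortest string, it is the required witness.

ε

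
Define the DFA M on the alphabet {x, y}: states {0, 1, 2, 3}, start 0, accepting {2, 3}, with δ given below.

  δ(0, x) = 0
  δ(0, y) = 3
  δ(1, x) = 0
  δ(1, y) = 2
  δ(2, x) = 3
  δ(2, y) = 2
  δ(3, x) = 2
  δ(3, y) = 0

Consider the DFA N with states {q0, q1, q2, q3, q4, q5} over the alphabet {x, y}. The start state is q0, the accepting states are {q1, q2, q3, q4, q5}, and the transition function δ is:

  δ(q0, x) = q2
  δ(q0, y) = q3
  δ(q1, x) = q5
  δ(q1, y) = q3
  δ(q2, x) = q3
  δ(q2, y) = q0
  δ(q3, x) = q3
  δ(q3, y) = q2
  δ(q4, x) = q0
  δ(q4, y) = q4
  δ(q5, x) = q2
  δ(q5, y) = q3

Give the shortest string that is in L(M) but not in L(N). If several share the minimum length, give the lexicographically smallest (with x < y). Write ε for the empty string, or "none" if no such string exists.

xy

The string xy is accepted by M but not by N.
No shorter string lies in the difference, and xy is the lexicographically first length-2 string in L(M) \ L(N).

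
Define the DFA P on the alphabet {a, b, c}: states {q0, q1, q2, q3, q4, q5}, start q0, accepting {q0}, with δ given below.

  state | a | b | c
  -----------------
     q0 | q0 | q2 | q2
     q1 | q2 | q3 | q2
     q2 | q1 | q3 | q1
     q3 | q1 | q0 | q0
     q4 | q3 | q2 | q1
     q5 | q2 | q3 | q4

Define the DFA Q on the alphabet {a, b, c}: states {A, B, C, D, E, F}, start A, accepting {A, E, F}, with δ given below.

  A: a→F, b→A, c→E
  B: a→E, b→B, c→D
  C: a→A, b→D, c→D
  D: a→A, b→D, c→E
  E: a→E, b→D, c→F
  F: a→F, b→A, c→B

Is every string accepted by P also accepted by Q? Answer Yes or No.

The string cbb is in L(P) but not in L(Q).
So L(P) ⊄ L(Q).

No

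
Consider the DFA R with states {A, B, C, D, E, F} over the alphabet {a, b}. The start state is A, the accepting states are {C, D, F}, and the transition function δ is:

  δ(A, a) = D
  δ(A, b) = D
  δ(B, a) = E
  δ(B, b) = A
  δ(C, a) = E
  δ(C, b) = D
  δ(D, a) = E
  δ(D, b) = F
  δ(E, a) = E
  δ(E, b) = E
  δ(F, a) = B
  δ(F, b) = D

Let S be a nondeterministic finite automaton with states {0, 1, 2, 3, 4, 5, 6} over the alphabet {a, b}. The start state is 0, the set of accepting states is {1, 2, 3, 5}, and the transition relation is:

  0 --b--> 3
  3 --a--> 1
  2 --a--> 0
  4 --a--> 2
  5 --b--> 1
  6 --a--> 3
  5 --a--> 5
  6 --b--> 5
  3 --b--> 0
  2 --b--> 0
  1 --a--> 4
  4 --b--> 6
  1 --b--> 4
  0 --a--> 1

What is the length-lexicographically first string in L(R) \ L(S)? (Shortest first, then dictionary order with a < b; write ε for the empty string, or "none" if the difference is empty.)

The string ab is accepted by R but not by S.
No shorter string lies in the difference, and ab is the lexicographically first length-2 string in L(R) \ L(S).

ab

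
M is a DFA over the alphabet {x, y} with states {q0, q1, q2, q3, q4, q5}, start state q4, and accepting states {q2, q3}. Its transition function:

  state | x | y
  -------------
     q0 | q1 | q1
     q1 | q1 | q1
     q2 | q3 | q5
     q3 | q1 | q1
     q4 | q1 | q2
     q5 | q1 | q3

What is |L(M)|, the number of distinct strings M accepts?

The useful subgraph on states {q2, q3, q4, q5} is acyclic, so L(M) is finite; the longest accepting path visits 4 useful states, giving maximum string length 3.
Counting accepting paths from q4 by length: 1 of length 1, 1 of length 2, 1 of length 3. Total 3.

3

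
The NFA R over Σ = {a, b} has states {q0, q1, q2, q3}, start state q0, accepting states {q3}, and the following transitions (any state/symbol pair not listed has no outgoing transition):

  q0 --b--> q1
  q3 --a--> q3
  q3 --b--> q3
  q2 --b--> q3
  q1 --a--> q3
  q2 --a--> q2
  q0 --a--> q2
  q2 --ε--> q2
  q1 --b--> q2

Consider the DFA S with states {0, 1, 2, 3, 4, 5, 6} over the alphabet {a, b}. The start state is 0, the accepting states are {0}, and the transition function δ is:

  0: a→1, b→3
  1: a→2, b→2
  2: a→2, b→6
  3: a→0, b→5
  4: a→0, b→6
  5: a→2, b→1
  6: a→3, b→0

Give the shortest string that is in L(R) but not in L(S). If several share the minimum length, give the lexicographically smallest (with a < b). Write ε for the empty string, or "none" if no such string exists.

ab

The string ab is accepted by R but not by S.
No shorter string lies in the difference, and ab is the lexicographically first length-2 string in L(R) \ L(S).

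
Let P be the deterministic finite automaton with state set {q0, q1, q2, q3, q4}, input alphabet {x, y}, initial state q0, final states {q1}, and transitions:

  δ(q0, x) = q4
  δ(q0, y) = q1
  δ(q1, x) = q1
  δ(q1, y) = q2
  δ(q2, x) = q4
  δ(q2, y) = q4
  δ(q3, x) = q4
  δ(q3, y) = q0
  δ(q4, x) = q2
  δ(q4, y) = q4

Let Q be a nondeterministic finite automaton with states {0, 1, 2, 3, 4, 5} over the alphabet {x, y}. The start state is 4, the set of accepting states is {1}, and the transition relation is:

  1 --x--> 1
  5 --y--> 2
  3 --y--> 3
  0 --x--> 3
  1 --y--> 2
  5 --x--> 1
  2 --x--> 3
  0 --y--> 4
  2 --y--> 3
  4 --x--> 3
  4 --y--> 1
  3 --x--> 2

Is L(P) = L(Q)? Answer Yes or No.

Yes

Exploring the product automaton P × Q from the start pair (q0, 4), following both machines on each input symbol, reaches 4 state pairs: (q0, 4), (q4, 3), (q1, 1), (q2, 2).
P accepts in {q1} and Q accepts in {1}. In every reachable pair the two components are either both accepting — (q1, 1) — or both non-accepting, so no string is accepted by exactly one of the machines: L(P) \ L(Q) and L(Q) \ L(P) are both empty.
Hence every string is accepted by P iff it is accepted by Q, and the two languages coincide.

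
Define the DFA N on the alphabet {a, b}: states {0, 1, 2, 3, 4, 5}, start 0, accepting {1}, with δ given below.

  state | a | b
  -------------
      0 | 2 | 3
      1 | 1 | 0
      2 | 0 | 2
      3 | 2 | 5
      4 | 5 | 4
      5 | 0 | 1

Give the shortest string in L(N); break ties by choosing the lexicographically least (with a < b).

bbb

A breadth-first search from 0 reaches an accepting state first via the path 0 → 3 → 5 → 1 on input bbb.
No string of length < 3 is accepted (BFS exhausts all shorter strings without reaching an accepting state), and bbb is the lexicographically least accepting string of length 3.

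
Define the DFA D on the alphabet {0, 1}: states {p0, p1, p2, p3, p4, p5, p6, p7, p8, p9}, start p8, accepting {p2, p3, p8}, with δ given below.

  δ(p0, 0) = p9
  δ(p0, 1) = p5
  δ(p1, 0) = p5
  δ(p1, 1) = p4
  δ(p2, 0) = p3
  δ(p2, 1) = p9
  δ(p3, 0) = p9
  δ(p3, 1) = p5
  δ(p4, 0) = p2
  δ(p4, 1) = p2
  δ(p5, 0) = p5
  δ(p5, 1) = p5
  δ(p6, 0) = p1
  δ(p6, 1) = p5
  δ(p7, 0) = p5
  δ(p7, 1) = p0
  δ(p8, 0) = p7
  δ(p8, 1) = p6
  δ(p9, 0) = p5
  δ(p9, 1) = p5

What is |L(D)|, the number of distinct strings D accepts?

The useful subgraph on states {p1, p2, p3, p4, p6, p8} is acyclic, so L(D) is finite; the longest accepting path visits 6 useful states, giving maximum string length 5.
Counting accepting paths from p8 by length: 1 of length 0, 2 of length 4, 2 of length 5. Total 5.

5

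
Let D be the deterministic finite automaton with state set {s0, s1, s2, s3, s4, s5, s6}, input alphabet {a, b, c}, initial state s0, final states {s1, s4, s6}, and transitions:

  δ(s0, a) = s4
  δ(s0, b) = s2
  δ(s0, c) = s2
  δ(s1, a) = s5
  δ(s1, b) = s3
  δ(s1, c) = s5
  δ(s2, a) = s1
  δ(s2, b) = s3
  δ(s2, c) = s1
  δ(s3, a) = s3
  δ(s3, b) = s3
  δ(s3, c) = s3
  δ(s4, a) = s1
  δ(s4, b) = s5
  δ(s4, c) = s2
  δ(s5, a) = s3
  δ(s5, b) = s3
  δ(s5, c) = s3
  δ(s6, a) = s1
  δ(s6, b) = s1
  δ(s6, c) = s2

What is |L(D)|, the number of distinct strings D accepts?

8

The useful subgraph on states {s0, s1, s2, s4} is acyclic, so L(D) is finite; the longest accepting path visits 4 useful states, giving maximum string length 3.
Counting accepting paths from s0 by length: 1 of length 1, 5 of length 2, 2 of length 3. Total 8.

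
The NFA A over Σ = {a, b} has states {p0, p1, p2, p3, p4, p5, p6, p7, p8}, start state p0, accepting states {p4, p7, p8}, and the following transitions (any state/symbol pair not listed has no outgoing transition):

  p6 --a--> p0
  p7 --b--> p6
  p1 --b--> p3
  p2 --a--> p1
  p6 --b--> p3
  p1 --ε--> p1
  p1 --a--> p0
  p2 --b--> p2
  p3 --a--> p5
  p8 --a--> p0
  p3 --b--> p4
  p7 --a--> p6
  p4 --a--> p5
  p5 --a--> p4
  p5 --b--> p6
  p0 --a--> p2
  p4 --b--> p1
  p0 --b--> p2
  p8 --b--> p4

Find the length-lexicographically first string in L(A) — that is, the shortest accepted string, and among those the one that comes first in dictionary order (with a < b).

aabb

A breadth-first search from p0 reaches an accepting state first via the path p0 → p2 → p1 → p3 → p4 on input aabb.
No string of length < 4 is accepted (BFS exhausts all shorter strings without reaching an accepting state), and aabb is the lexicographically least accepting string of length 4.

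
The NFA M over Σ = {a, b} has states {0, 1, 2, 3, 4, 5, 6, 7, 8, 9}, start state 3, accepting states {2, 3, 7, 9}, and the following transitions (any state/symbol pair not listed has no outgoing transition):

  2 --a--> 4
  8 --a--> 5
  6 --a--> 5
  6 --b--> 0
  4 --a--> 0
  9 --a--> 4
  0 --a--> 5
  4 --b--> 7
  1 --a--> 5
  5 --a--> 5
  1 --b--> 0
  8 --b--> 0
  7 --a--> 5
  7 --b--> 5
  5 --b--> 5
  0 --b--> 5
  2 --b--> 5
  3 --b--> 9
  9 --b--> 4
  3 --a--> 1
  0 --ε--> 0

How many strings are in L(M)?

The useful subgraph on states {3, 4, 7, 9} is acyclic, so L(M) is finite; the longest accepting path visits 4 useful states, giving maximum string length 3.
Counting accepting paths from 3 by length: 1 of length 0, 1 of length 1, 2 of length 3. Total 4.

4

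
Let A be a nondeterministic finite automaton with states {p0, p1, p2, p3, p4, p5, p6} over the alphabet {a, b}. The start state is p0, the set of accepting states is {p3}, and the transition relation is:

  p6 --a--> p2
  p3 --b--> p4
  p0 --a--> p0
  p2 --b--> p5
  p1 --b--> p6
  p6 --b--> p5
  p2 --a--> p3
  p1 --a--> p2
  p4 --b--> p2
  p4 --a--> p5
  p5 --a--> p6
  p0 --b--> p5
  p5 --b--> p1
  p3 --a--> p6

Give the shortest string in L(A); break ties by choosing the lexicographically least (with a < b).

baaa

A breadth-first search from p0 reaches an accepting state first via the path p0 → p5 → p6 → p2 → p3 on input baaa.
No string of length < 4 is accepted (BFS exhausts all shorter strings without reaching an accepting state), and baaa is the lexicographically least accepting string of length 4.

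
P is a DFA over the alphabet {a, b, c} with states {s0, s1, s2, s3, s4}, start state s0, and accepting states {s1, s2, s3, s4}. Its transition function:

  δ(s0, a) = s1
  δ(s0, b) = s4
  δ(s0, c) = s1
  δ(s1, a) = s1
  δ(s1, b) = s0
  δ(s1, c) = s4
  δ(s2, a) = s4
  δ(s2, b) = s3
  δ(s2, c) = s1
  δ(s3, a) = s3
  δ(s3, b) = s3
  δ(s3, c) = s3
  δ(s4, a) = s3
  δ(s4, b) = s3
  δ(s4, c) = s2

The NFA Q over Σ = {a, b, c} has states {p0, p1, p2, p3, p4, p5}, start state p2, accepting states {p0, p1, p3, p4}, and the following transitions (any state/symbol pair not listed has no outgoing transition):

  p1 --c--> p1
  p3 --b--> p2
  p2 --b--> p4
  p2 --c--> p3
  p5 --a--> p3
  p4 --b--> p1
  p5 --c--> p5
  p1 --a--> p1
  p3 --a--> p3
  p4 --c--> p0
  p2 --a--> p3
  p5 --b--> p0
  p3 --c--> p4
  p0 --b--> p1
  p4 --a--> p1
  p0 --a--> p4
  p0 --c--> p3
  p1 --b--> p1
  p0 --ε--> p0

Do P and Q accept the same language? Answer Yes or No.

Yes

Exploring the product automaton P × Q from the start pair (s0, p2), following both machines on each input symbol, reaches 5 state pairs: (s0, p2), (s1, p3), (s4, p4), (s3, p1), (s2, p0).
P accepts in {s1, s2, s3, s4} and Q accepts in {p0, p1, p3, p4}. In every reachable pair the two components are either both accepting — (s1, p3), (s4, p4), (s3, p1), (s2, p0) — or both non-accepting, so no string is accepted by exactly one of the machines: L(P) \ L(Q) and L(Q) \ L(P) are both empty.
Hence every string is accepted by P iff it is accepted by Q, and the two languages coincide.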